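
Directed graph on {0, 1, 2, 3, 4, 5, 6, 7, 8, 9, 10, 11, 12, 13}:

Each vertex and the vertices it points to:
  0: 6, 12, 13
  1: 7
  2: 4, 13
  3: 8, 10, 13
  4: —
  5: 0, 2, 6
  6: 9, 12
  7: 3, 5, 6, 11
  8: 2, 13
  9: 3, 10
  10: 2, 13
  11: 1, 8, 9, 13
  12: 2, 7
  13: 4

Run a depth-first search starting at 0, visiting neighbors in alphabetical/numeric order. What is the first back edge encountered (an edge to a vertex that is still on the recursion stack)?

5->0

DFS from 0 (visiting neighbors in alphabetical/numeric order); mark gray on enter, black on exit:
0 gray
  6 gray
    9 gray
      3 gray
        8 gray
          2 gray
            4 gray
            4 black
            13 gray
              13→4: 4 black — skip
            13 black
          2 black
          8→13: 13 black — skip
        8 black
        10 gray
          10→2: 2 black — skip
          10→13: 13 black — skip
        10 black
        3→13: 13 black — skip
      3 black
      9→10: 10 black — skip
    9 black
    12 gray
      12→2: 2 black — skip
      7 gray
        7→3: 3 black — skip
        5 gray
          5→0: 0 is gray → back edge
First back edge: 5 → 0.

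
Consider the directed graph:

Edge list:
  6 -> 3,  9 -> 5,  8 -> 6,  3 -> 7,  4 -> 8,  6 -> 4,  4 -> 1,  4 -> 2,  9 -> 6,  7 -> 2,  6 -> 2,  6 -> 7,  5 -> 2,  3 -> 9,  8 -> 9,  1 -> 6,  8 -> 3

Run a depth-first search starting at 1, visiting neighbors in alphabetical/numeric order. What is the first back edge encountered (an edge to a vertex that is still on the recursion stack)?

9→6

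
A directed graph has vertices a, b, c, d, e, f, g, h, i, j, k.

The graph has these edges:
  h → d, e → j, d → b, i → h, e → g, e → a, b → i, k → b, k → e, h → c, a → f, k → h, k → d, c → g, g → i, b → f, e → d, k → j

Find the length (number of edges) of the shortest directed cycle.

4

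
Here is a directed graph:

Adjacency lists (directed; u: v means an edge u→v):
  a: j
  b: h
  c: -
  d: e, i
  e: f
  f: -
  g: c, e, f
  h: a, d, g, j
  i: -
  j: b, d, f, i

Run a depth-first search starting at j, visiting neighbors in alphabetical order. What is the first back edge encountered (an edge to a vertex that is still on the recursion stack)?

a→j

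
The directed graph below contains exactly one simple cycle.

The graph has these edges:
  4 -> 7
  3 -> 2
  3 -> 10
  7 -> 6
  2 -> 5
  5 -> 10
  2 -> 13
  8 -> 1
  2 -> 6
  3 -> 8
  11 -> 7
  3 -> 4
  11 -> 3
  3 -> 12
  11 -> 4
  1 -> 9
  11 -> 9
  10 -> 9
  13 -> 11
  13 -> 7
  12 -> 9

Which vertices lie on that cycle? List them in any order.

DFS with gray/black marking from 3:
3 gray
  12 gray
    9 gray
    9 black
  12 black
  2 gray
    5 gray
      10 gray
        10→9: 9 black — skip
      10 black
    5 black
    6 gray
    6 black
    13 gray
      7 gray
        7→6: 6 black — skip
      7 black
      11 gray
        11→9: 9 black — skip
        4 gray
          4→7: 7 black — skip
        4 black
        11→7: 7 black — skip
        11→3: 3 is gray → back edge
Back edge closes the cycle 3 → 2 → 13 → 11 → 3; its vertices are {2, 3, 11, 13}.

2, 3, 11, 13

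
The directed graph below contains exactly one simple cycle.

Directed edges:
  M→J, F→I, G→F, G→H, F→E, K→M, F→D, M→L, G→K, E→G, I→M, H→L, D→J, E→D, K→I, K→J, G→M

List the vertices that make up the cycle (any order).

DFS with gray/black marking from E:
E gray
  D gray
    J gray
    J black
  D black
  G gray
    H gray
      L gray
      L black
    H black
    K gray
      I gray
        M gray
          M→J: J black — skip
          M→L: L black — skip
        M black
      I black
      K→M: M black — skip
      K→J: J black — skip
    K black
    F gray
      F→D: D black — skip
      F→E: E is gray → back edge
Back edge closes the cycle E → G → F → E; its vertices are {E, F, G}.

E, F, G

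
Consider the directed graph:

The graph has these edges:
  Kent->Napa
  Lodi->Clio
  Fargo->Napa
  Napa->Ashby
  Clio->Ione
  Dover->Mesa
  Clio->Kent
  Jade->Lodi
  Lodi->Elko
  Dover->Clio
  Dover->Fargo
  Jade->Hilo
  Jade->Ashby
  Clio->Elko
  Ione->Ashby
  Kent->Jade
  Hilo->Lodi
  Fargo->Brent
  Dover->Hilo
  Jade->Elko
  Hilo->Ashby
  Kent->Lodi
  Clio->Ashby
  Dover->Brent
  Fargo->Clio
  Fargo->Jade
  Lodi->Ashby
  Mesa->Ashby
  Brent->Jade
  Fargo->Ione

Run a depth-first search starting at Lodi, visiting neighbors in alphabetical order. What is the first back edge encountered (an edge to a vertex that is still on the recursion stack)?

DFS from Lodi (visiting neighbors in alphabetical order); mark gray on enter, black on exit:
Lodi gray
  Ashby gray
  Ashby black
  Clio gray
    Clio→Ashby: Ashby black — skip
    Elko gray
    Elko black
    Ione gray
      Ione→Ashby: Ashby black — skip
    Ione black
    Kent gray
      Jade gray
        Jade→Ashby: Ashby black — skip
        Jade→Elko: Elko black — skip
        Hilo gray
          Hilo→Ashby: Ashby black — skip
          Hilo→Lodi: Lodi is gray → back edge
First back edge: Hilo → Lodi.

Hilo->Lodi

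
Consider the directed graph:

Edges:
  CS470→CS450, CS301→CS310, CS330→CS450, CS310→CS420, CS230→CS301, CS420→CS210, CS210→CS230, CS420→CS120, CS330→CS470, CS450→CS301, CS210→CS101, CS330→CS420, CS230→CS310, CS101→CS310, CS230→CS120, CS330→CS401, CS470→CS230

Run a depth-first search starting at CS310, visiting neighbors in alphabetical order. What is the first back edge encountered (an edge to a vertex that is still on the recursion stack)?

DFS from CS310 (visiting neighbors in alphabetical order); mark gray on enter, black on exit:
CS310 gray
  CS420 gray
    CS120 gray
    CS120 black
    CS210 gray
      CS101 gray
        CS101→CS310: CS310 is gray → back edge
First back edge: CS101 → CS310.

CS101->CS310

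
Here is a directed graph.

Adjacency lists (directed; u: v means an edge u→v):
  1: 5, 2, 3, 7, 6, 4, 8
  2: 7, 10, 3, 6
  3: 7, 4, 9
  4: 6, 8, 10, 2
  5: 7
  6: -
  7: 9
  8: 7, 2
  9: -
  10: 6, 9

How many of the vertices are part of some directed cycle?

4

A vertex is on a directed cycle iff it belongs to a strongly connected component of size ≥ 2 (or has a self-loop).
The vertices on cycles are {2, 3, 4, 8} — 4 in total.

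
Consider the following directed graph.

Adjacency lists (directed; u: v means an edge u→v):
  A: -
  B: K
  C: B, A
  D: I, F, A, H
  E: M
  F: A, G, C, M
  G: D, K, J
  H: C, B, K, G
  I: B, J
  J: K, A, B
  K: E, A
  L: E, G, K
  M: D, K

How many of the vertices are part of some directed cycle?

A vertex is on a directed cycle iff it belongs to a strongly connected component of size ≥ 2 (or has a self-loop).
The vertices on cycles are {B, C, D, E, F, G, H, I, J, K, M} — 11 in total.

11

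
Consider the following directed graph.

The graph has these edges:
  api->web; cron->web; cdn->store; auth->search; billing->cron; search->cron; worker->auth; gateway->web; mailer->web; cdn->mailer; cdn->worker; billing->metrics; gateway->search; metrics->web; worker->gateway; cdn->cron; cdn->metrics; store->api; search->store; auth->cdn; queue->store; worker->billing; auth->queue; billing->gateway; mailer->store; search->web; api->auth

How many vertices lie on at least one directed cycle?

10

A vertex is on a directed cycle iff it belongs to a strongly connected component of size ≥ 2 (or has a self-loop).
The vertices on cycles are {api, cdn, auth, queue, store, mailer, search, worker, billing, gateway} — 10 in total.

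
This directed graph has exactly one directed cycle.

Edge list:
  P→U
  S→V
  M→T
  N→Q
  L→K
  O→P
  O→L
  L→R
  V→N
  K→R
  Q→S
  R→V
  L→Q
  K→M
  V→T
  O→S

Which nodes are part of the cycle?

DFS with gray/black marking from Q:
Q gray
  S gray
    V gray
      T gray
      T black
      N gray
        N→Q: Q is gray → back edge
Back edge closes the cycle Q → S → V → N → Q; its vertices are {N, Q, S, V}.

N, Q, S, V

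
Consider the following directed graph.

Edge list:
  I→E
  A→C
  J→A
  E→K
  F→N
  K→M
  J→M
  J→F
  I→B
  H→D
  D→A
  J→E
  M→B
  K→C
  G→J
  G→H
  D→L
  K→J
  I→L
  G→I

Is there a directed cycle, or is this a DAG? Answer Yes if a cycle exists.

Yes

DFS with white/gray/black marking, starting from L:
L gray
L black
A gray
  C gray
  C black
A black
B gray
B black
D gray
  D→A: A black — skip
  D→L: L black — skip
D black
E gray
  K gray
    J gray
      J→A: A black — skip
      F gray
        N gray
        N black
      F black
      J→E: E is gray → back edge
Back edge found, so a cycle exists: E → K → J → E.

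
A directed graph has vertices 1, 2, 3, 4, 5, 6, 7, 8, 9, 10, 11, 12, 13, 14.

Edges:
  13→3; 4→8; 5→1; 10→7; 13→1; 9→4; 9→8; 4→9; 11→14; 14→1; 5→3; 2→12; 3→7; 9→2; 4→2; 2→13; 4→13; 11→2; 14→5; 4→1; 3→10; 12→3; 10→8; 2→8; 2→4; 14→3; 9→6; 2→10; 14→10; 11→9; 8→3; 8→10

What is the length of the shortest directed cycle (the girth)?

2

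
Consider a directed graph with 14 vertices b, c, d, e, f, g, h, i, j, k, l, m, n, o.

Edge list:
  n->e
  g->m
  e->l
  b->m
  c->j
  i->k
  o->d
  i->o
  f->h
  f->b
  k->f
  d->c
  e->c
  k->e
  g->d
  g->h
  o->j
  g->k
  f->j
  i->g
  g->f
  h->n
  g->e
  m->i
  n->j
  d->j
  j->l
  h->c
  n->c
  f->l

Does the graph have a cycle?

Yes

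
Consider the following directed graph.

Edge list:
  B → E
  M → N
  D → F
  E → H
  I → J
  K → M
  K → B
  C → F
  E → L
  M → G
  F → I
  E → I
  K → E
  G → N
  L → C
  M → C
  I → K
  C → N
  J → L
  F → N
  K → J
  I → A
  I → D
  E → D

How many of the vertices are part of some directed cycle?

10

A vertex is on a directed cycle iff it belongs to a strongly connected component of size ≥ 2 (or has a self-loop).
The vertices on cycles are {B, C, D, E, F, I, J, K, L, M} — 10 in total.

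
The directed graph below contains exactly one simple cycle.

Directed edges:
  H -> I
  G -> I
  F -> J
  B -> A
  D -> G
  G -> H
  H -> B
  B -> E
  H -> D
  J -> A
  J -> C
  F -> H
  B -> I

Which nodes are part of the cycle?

DFS with gray/black marking from H:
H gray
  D gray
    G gray
      G→H: H is gray → back edge
Back edge closes the cycle H → D → G → H; its vertices are {D, G, H}.

D, G, H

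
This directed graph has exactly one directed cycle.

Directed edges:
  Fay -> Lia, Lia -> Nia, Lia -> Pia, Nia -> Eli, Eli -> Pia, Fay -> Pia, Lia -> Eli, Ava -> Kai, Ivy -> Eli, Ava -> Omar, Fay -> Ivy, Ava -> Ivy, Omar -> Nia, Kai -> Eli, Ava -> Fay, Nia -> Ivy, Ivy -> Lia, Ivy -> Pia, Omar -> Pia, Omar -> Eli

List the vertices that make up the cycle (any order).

DFS with gray/black marking from Lia:
Lia gray
  Nia gray
    Eli gray
      Pia gray
      Pia black
    Eli black
    Ivy gray
      Ivy→Pia: Pia black — skip
      Ivy→Eli: Eli black — skip
      Ivy→Lia: Lia is gray → back edge
Back edge closes the cycle Lia → Nia → Ivy → Lia; its vertices are {Ivy, Lia, Nia}.

Ivy, Lia, Nia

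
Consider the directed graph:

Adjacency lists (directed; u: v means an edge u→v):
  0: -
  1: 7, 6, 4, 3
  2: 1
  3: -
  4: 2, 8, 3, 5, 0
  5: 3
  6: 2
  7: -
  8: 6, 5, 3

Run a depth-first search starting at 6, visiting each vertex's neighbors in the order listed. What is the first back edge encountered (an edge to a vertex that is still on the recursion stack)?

1->6

DFS from 6 (visiting each vertex's neighbors in the order listed); mark gray on enter, black on exit:
6 gray
  2 gray
    1 gray
      7 gray
      7 black
      1→6: 6 is gray → back edge
First back edge: 1 → 6.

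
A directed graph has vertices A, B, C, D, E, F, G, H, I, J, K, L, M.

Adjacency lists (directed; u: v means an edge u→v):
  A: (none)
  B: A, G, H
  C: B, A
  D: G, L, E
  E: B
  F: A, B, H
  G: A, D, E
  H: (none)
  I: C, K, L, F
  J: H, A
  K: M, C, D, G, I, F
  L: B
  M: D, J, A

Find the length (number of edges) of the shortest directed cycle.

2

For each vertex v, BFS finds the shortest path from v back to v.
The shortest such closed walk is K → I → K, length 2.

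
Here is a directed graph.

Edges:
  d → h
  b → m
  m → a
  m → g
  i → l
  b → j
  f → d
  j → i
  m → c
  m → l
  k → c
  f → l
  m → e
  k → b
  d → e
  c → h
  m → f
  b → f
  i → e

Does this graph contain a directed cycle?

No

DFS with white/gray/black marking, starting from e:
e gray
e black
h gray
h black
i gray
  i→e: e black — skip
  l gray
  l black
i black
d gray
  d→h: h black — skip
  d→e: e black — skip
d black
g gray
g black
j gray
  j→i: i black — skip
j black
c gray
  c→h: h black — skip
c black
b gray
  m gray
    a gray
    a black
    m→c: c black — skip
    f gray
      f→l: l black — skip
      f→d: d black — skip
    f black
    m→g: g black — skip
    m→e: e black — skip
    m→l: l black — skip
  m black
  b→f: f black — skip
  b→j: j black — skip
b black
k gray
  k→b: b black — skip
  k→c: c black — skip
k black
Every edge goes to a white or black vertex — no back edge, so the graph is acyclic.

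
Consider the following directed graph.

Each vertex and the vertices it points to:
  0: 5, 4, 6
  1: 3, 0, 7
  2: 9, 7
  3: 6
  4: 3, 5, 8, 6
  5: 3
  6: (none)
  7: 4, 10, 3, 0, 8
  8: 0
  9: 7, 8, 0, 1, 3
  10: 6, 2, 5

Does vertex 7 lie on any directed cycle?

Yes

7 is on a cycle iff 7 can reach itself via ≥1 edge.
7 → 10 → 2 → 7 — yes.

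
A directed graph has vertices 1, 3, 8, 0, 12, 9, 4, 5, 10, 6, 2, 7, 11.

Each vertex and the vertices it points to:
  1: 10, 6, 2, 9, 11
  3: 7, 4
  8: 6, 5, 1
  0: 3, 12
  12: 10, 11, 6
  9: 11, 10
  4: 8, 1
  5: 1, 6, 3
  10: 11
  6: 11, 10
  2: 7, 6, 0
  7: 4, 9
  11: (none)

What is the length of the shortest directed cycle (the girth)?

For each vertex v, BFS finds the shortest path from v back to v.
The shortest such closed walk is 2 → 7 → 4 → 1 → 2, length 4.

4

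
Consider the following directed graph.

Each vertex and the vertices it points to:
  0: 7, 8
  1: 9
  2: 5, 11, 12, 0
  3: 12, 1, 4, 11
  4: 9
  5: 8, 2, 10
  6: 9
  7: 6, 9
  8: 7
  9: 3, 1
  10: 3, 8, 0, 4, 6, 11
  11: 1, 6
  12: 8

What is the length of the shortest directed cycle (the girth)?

2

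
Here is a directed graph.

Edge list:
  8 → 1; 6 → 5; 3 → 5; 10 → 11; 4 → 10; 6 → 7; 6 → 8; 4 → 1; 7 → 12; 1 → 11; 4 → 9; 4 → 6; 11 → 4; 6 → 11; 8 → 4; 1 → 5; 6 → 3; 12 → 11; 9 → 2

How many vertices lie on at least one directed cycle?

8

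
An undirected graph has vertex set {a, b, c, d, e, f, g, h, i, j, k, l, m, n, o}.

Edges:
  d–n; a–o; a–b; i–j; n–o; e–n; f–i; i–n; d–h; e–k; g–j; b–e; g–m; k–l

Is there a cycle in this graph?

DFS, tracking each vertex's parent; an edge to a visited non-parent vertex closes a cycle.
Start from m:
visit m (parent –)
  visit g (parent m)
    visit j (parent g)
      j–g: parent, skip
      visit i (parent j)
        i–j: parent, skip
        visit n (parent i)
          visit d (parent n)
            d–n: parent, skip
            visit h (parent d)
              h–d: parent, skip
          visit o (parent n)
            visit a (parent o)
              a–o: parent, skip
              visit b (parent a)
                visit e (parent b)
                  e–b: parent, skip
                  visit k (parent e)
                    k–e: parent, skip
                    visit l (parent k)
                      l–k: parent, skip
                  e–n: n visited and ≠ parent → cycle
Cycle: n – o – a – b – e – n.

Yes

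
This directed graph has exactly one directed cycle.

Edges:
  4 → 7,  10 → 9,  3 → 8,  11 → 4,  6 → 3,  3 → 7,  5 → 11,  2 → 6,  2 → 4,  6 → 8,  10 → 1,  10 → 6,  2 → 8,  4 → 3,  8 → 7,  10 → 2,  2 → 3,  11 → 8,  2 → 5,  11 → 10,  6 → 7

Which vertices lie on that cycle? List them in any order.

2, 5, 10, 11

DFS with gray/black marking from 10:
10 gray
  1 gray
  1 black
  6 gray
    3 gray
      7 gray
      7 black
      8 gray
        8→7: 7 black — skip
      8 black
    3 black
    6→8: 8 black — skip
    6→7: 7 black — skip
  6 black
  2 gray
    2→8: 8 black — skip
    2→6: 6 black — skip
    5 gray
      11 gray
        11→8: 8 black — skip
        4 gray
          4→7: 7 black — skip
          4→3: 3 black — skip
        4 black
        11→10: 10 is gray → back edge
Back edge closes the cycle 10 → 2 → 5 → 11 → 10; its vertices are {2, 5, 10, 11}.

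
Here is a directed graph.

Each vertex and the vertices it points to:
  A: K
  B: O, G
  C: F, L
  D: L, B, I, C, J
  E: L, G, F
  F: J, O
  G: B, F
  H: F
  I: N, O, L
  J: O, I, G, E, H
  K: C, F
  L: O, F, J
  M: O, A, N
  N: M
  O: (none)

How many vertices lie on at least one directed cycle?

13

A vertex is on a directed cycle iff it belongs to a strongly connected component of size ≥ 2 (or has a self-loop).
The vertices on cycles are {A, B, C, E, F, G, H, I, J, K, L, M, N} — 13 in total.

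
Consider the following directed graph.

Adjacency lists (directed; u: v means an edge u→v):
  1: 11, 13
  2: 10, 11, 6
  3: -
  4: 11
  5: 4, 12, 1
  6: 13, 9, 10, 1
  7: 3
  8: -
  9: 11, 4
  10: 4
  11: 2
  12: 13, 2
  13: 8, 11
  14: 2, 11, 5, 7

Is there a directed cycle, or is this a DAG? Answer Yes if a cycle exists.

Yes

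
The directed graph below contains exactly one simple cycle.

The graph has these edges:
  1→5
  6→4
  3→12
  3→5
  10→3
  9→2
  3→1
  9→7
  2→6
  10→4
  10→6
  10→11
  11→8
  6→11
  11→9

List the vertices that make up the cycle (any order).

2, 6, 9, 11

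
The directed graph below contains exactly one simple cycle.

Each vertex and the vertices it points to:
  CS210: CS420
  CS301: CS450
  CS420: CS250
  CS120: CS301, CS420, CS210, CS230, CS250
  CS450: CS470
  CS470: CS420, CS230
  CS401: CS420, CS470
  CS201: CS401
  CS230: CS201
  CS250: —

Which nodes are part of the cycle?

CS201, CS230, CS401, CS470

DFS with gray/black marking from CS230:
CS230 gray
  CS201 gray
    CS401 gray
      CS420 gray
        CS250 gray
        CS250 black
      CS420 black
      CS470 gray
        CS470→CS420: CS420 black — skip
        CS470→CS230: CS230 is gray → back edge
Back edge closes the cycle CS230 → CS201 → CS401 → CS470 → CS230; its vertices are {CS201, CS230, CS401, CS470}.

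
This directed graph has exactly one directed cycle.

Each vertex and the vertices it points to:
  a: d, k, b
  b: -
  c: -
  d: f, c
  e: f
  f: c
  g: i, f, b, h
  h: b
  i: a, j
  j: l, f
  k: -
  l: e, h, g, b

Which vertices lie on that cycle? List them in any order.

DFS with gray/black marking from g:
g gray
  i gray
    a gray
      d gray
        f gray
          c gray
          c black
        f black
        d→c: c black — skip
      d black
      k gray
      k black
      b gray
      b black
    a black
    j gray
      l gray
        e gray
          e→f: f black — skip
        e black
        h gray
          h→b: b black — skip
        h black
        l→g: g is gray → back edge
Back edge closes the cycle g → i → j → l → g; its vertices are {g, i, j, l}.

g, i, j, l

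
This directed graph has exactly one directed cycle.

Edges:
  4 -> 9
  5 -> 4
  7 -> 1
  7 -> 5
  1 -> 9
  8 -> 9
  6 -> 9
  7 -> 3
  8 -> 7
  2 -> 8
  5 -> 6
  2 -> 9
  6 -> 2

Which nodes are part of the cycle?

DFS with gray/black marking from 8:
8 gray
  9 gray
  9 black
  7 gray
    5 gray
      6 gray
        2 gray
          2→8: 8 is gray → back edge
Back edge closes the cycle 8 → 7 → 5 → 6 → 2 → 8; its vertices are {2, 5, 6, 7, 8}.

2, 5, 6, 7, 8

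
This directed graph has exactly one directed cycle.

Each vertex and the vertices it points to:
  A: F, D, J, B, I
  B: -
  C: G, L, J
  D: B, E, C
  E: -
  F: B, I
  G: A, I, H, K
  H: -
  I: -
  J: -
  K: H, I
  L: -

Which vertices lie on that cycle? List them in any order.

DFS with gray/black marking from G:
G gray
  A gray
    F gray
      B gray
      B black
      I gray
      I black
    F black
    D gray
      D→B: B black — skip
      E gray
      E black
      C gray
        C→G: G is gray → back edge
Back edge closes the cycle G → A → D → C → G; its vertices are {A, C, D, G}.

A, C, D, G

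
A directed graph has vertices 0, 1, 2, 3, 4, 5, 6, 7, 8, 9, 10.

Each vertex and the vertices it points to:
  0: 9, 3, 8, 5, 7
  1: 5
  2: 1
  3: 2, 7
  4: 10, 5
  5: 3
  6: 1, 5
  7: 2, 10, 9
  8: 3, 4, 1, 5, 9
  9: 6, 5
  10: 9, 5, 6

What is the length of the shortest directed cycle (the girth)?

For each vertex v, BFS finds the shortest path from v back to v.
The shortest such closed walk is 3 → 2 → 1 → 5 → 3, length 4.

4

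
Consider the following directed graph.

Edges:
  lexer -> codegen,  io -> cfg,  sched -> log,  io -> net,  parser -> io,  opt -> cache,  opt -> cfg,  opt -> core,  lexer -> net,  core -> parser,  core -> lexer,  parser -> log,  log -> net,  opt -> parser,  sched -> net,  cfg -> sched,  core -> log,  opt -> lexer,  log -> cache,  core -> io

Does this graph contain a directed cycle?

No

DFS with white/gray/black marking, starting from cache:
cache gray
cache black
net gray
net black
codegen gray
codegen black
sched gray
  sched→net: net black — skip
  log gray
    log→net: net black — skip
    log→cache: cache black — skip
  log black
sched black
cfg gray
  cfg→sched: sched black — skip
cfg black
opt gray
  core gray
    core→log: log black — skip
    parser gray
      io gray
        io→cfg: cfg black — skip
        io→net: net black — skip
      io black
      parser→log: log black — skip
    parser black
    core→io: io black — skip
    lexer gray
      lexer→codegen: codegen black — skip
      lexer→net: net black — skip
    lexer black
  core black
  opt→cache: cache black — skip
  opt→cfg: cfg black — skip
  opt→lexer: lexer black — skip
  opt→parser: parser black — skip
opt black
Every edge goes to a white or black vertex — no back edge, so the graph is acyclic.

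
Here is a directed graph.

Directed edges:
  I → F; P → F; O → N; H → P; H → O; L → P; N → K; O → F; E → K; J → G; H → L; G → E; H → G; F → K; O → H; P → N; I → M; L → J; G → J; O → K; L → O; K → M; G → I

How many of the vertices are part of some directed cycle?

A vertex is on a directed cycle iff it belongs to a strongly connected component of size ≥ 2 (or has a self-loop).
The vertices on cycles are {G, H, J, L, O} — 5 in total.

5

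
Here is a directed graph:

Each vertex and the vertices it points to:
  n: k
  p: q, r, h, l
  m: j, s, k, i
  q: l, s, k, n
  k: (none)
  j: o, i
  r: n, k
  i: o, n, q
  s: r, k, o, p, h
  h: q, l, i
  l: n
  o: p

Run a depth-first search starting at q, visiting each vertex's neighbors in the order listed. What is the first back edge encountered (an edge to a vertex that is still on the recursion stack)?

p->q

DFS from q (visiting each vertex's neighbors in the order listed); mark gray on enter, black on exit:
q gray
  l gray
    n gray
      k gray
      k black
    n black
  l black
  s gray
    r gray
      r→n: n black — skip
      r→k: k black — skip
    r black
    s→k: k black — skip
    o gray
      p gray
        p→q: q is gray → back edge
First back edge: p → q.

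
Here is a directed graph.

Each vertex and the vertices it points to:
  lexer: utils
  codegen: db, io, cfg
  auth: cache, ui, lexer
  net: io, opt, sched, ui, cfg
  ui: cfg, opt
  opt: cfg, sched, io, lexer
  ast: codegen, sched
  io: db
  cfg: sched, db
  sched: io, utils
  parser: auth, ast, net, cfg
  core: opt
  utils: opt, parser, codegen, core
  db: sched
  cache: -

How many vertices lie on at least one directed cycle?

14

A vertex is on a directed cycle iff it belongs to a strongly connected component of size ≥ 2 (or has a self-loop).
The vertices on cycles are {db, io, ui, ast, cfg, net, opt, auth, core, lexer, sched, utils, parser, codegen} — 14 in total.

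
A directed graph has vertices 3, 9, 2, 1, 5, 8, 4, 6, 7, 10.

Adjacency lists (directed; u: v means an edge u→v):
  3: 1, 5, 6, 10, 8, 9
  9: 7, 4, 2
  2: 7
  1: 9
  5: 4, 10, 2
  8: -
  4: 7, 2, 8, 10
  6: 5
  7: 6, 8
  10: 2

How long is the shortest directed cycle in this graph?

For each vertex v, BFS finds the shortest path from v back to v.
The shortest such closed walk is 6 → 5 → 2 → 7 → 6, length 4.

4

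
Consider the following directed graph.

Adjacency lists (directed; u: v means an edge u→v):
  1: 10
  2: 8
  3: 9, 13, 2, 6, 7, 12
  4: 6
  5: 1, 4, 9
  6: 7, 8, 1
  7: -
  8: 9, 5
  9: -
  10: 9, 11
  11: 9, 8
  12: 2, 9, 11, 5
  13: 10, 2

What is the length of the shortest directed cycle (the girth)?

For each vertex v, BFS finds the shortest path from v back to v.
The shortest such closed walk is 6 → 8 → 5 → 4 → 6, length 4.

4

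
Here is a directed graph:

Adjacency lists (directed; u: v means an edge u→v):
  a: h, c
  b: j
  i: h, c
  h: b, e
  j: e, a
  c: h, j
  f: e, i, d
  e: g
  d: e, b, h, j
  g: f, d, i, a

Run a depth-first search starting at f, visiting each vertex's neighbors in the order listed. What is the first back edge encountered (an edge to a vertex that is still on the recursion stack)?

g->f

DFS from f (visiting each vertex's neighbors in the order listed); mark gray on enter, black on exit:
f gray
  e gray
    g gray
      g→f: f is gray → back edge
First back edge: g → f.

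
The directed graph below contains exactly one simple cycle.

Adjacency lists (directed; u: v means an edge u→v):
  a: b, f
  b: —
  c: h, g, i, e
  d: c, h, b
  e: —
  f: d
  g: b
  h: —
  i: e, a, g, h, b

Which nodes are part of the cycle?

DFS with gray/black marking from d:
d gray
  c gray
    h gray
    h black
    g gray
      b gray
      b black
    g black
    i gray
      e gray
      e black
      a gray
        a→b: b black — skip
        f gray
          f→d: d is gray → back edge
Back edge closes the cycle d → c → i → a → f → d; its vertices are {a, c, d, f, i}.

a, c, d, f, i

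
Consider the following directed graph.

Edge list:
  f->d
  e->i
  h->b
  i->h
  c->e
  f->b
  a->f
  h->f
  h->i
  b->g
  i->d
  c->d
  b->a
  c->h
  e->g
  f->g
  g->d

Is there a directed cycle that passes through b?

Yes

b is on a cycle iff b can reach itself via ≥1 edge.
b → a → f → b — yes.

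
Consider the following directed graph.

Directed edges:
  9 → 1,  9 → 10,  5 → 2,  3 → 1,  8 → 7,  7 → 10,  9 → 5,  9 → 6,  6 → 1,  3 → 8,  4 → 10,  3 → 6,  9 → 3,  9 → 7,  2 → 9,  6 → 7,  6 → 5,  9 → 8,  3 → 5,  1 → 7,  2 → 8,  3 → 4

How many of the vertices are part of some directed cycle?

5

A vertex is on a directed cycle iff it belongs to a strongly connected component of size ≥ 2 (or has a self-loop).
The vertices on cycles are {2, 3, 5, 6, 9} — 5 in total.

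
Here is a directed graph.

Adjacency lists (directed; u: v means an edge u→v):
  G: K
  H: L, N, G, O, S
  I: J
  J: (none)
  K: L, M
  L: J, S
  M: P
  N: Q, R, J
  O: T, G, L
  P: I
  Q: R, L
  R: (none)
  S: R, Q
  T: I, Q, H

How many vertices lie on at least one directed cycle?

6

A vertex is on a directed cycle iff it belongs to a strongly connected component of size ≥ 2 (or has a self-loop).
The vertices on cycles are {H, L, O, Q, S, T} — 6 in total.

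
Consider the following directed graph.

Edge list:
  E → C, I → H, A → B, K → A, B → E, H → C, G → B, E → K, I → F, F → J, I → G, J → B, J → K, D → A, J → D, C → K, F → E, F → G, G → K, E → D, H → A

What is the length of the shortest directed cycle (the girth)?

For each vertex v, BFS finds the shortest path from v back to v.
The shortest such closed walk is D → A → B → E → D, length 4.

4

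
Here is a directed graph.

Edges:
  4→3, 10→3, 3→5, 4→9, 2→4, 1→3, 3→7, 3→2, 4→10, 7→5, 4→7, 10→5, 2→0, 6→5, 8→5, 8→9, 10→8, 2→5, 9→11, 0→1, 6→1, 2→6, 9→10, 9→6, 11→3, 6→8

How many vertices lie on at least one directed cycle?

A vertex is on a directed cycle iff it belongs to a strongly connected component of size ≥ 2 (or has a self-loop).
The vertices on cycles are {0, 1, 2, 3, 4, 6, 8, 9, 10, 11} — 10 in total.

10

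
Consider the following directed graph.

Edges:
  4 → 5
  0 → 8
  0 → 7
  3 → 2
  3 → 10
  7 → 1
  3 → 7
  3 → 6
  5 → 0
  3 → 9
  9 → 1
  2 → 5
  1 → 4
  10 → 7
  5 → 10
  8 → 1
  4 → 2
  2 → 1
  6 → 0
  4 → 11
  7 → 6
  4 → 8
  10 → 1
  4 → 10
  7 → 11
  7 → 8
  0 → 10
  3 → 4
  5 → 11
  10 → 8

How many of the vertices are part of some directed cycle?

9

A vertex is on a directed cycle iff it belongs to a strongly connected component of size ≥ 2 (or has a self-loop).
The vertices on cycles are {0, 1, 2, 4, 5, 6, 7, 8, 10} — 9 in total.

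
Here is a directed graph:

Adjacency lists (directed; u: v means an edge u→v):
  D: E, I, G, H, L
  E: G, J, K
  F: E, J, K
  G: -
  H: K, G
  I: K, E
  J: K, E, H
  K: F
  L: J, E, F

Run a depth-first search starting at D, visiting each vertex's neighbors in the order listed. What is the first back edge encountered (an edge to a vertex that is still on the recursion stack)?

DFS from D (visiting each vertex's neighbors in the order listed); mark gray on enter, black on exit:
D gray
  E gray
    G gray
    G black
    J gray
      K gray
        F gray
          F→E: E is gray → back edge
First back edge: F → E.

F->E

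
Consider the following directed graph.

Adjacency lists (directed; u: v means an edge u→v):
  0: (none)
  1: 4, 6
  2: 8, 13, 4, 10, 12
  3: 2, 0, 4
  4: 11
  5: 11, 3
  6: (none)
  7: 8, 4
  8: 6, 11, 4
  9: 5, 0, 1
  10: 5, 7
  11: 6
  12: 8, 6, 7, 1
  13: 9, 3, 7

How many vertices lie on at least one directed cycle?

6

A vertex is on a directed cycle iff it belongs to a strongly connected component of size ≥ 2 (or has a self-loop).
The vertices on cycles are {2, 3, 5, 9, 10, 13} — 6 in total.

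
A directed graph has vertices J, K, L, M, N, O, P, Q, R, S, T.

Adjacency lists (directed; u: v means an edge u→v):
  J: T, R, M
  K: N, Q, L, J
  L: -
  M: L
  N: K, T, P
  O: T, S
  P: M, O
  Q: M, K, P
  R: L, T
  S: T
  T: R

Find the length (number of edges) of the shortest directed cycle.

2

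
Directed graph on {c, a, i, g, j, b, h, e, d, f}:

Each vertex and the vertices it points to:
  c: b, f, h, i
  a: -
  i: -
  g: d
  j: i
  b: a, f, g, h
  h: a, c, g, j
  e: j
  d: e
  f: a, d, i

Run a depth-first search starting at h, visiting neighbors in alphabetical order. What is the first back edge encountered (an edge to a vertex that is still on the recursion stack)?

b->h

DFS from h (visiting neighbors in alphabetical order); mark gray on enter, black on exit:
h gray
  a gray
  a black
  c gray
    b gray
      b→a: a black — skip
      f gray
        f→a: a black — skip
        d gray
          e gray
            j gray
              i gray
              i black
            j black
          e black
        d black
        f→i: i black — skip
      f black
      g gray
        g→d: d black — skip
      g black
      b→h: h is gray → back edge
First back edge: b → h.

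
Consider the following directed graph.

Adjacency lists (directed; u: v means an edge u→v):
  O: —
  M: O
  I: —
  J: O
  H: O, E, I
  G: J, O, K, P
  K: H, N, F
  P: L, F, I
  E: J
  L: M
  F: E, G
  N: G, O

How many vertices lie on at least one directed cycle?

A vertex is on a directed cycle iff it belongs to a strongly connected component of size ≥ 2 (or has a self-loop).
The vertices on cycles are {F, G, K, N, P} — 5 in total.

5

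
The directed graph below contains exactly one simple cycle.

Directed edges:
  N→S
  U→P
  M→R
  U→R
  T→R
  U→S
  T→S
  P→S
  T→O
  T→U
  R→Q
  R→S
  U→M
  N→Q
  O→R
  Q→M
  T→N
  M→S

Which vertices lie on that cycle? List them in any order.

M, Q, R

DFS with gray/black marking from R:
R gray
  Q gray
    M gray
      M→R: R is gray → back edge
Back edge closes the cycle R → Q → M → R; its vertices are {M, Q, R}.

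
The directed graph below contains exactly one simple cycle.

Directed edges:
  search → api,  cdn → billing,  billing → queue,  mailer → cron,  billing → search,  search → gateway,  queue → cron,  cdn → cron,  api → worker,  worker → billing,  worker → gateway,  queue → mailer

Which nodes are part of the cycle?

api, search, worker, billing

DFS with gray/black marking from billing:
billing gray
  search gray
    api gray
      worker gray
        worker→billing: billing is gray → back edge
Back edge closes the cycle billing → search → api → worker → billing; its vertices are {api, search, worker, billing}.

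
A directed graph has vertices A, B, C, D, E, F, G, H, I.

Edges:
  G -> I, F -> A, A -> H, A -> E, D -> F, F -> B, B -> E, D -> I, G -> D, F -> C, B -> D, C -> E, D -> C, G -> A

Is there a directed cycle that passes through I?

No

I lies on a cycle iff there is a path from I back to itself.
Exploring from I, it never reaches itself; equivalently, its strongly connected component is a singleton.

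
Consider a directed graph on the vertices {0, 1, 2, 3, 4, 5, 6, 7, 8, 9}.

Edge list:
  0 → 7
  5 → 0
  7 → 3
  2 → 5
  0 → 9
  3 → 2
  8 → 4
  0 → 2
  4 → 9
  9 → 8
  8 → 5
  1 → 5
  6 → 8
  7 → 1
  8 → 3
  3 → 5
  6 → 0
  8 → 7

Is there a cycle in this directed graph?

Yes

DFS with white/gray/black marking, starting from 7:
7 gray
  3 gray
    5 gray
      0 gray
        2 gray
          2→5: 5 is gray → back edge
Back edge found, so a cycle exists: 5 → 0 → 2 → 5.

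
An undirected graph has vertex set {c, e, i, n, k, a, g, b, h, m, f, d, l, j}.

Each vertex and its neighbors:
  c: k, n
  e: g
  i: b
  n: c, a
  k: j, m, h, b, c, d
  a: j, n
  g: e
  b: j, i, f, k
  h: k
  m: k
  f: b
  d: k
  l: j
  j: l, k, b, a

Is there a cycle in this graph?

Yes

DFS, tracking each vertex's parent; an edge to a visited non-parent vertex closes a cycle.
Start from g:
visit g (parent –)
  visit e (parent g)
    e–g: parent, skip
visit c (parent –)
  visit k (parent c)
    visit j (parent k)
      visit l (parent j)
        l–j: parent, skip
      j–k: parent, skip
      visit b (parent j)
        b–j: parent, skip
        visit i (parent b)
          i–b: parent, skip
        visit f (parent b)
          f–b: parent, skip
        b–k: k visited and ≠ parent → cycle
Cycle: k – j – b – k.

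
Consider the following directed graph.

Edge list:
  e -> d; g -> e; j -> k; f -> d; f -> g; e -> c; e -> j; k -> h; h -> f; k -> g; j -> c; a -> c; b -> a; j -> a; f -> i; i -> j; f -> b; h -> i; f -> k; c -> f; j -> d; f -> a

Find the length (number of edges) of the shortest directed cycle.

3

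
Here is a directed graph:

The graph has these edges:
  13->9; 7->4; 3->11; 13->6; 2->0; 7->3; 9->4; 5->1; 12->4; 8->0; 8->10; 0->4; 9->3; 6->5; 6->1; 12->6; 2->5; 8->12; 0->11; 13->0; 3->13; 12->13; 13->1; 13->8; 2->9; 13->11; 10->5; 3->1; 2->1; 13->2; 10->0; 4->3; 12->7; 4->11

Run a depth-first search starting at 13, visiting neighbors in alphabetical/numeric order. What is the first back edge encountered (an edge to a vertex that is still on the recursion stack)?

DFS from 13 (visiting neighbors in alphabetical/numeric order); mark gray on enter, black on exit:
13 gray
  0 gray
    4 gray
      3 gray
        1 gray
        1 black
        11 gray
        11 black
        3→13: 13 is gray → back edge
First back edge: 3 → 13.

3→13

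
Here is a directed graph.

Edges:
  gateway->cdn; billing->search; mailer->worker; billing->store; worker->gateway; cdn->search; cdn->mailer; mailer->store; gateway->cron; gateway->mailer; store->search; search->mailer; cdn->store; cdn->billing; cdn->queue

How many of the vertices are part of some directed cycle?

7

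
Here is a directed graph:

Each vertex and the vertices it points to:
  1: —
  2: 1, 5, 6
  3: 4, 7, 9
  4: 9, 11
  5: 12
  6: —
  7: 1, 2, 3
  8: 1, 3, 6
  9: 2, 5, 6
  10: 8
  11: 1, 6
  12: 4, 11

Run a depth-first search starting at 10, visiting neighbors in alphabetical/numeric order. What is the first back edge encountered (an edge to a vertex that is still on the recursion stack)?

12→4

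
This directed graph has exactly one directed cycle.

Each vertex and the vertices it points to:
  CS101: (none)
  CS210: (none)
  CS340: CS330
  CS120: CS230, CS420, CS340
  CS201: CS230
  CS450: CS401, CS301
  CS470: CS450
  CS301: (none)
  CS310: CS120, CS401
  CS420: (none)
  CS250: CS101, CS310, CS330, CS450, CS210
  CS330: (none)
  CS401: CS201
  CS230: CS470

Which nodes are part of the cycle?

CS201, CS230, CS401, CS450, CS470

DFS with gray/black marking from CS450:
CS450 gray
  CS401 gray
    CS201 gray
      CS230 gray
        CS470 gray
          CS470→CS450: CS450 is gray → back edge
Back edge closes the cycle CS450 → CS401 → CS201 → CS230 → CS470 → CS450; its vertices are {CS201, CS230, CS401, CS450, CS470}.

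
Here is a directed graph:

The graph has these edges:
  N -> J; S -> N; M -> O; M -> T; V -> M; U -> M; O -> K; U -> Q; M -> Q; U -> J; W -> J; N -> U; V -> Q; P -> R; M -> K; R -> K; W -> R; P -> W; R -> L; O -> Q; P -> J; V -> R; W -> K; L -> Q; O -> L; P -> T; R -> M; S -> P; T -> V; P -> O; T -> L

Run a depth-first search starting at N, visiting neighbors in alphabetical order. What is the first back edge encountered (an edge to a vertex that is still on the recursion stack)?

V→M

DFS from N (visiting neighbors in alphabetical order); mark gray on enter, black on exit:
N gray
  J gray
  J black
  U gray
    U→J: J black — skip
    M gray
      K gray
      K black
      O gray
        O→K: K black — skip
        L gray
          Q gray
          Q black
        L black
        O→Q: Q black — skip
      O black
      M→Q: Q black — skip
      T gray
        T→L: L black — skip
        V gray
          V→M: M is gray → back edge
First back edge: V → M.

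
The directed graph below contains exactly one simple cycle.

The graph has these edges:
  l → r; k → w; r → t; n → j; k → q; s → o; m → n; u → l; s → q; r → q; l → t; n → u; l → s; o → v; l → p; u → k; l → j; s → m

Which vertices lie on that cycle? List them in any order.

l, m, n, s, u

DFS with gray/black marking from u:
u gray
  k gray
    q gray
    q black
    w gray
    w black
  k black
  l gray
    r gray
      t gray
      t black
      r→q: q black — skip
    r black
    l→t: t black — skip
    s gray
      o gray
        v gray
        v black
      o black
      s→q: q black — skip
      m gray
        n gray
          n→u: u is gray → back edge
Back edge closes the cycle u → l → s → m → n → u; its vertices are {l, m, n, s, u}.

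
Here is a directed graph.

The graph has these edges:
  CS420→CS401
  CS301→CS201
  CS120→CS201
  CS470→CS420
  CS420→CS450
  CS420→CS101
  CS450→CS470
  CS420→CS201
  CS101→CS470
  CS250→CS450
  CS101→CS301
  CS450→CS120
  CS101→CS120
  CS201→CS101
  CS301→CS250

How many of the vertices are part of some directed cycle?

A vertex is on a directed cycle iff it belongs to a strongly connected component of size ≥ 2 (or has a self-loop).
The vertices on cycles are {CS101, CS120, CS201, CS250, CS301, CS420, CS450, CS470} — 8 in total.

8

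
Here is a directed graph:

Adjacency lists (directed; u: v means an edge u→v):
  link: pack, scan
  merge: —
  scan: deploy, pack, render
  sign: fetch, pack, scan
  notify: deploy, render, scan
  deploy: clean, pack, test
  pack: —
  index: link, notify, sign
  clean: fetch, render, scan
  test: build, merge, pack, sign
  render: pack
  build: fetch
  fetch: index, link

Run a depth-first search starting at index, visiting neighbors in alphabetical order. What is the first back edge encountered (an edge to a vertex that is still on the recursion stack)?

fetch->index

DFS from index (visiting neighbors in alphabetical order); mark gray on enter, black on exit:
index gray
  link gray
    pack gray
    pack black
    scan gray
      deploy gray
        clean gray
          fetch gray
            fetch→index: index is gray → back edge
First back edge: fetch → index.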